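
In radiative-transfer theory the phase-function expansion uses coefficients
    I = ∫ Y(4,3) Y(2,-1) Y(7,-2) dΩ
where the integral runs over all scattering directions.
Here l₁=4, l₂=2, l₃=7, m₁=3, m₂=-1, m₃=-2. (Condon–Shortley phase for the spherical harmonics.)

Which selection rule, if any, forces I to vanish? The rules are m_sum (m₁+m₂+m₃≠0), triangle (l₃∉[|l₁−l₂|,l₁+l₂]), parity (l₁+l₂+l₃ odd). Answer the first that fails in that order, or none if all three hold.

triangle

m₁+m₂+m₃ = 3 − 1 − 2 = 0  ✓
triangle: |4−2|=2 ≤ l₃=7 ≤ 4+2=6  ✗
parity: l₁+l₂+l₃ = 13 is odd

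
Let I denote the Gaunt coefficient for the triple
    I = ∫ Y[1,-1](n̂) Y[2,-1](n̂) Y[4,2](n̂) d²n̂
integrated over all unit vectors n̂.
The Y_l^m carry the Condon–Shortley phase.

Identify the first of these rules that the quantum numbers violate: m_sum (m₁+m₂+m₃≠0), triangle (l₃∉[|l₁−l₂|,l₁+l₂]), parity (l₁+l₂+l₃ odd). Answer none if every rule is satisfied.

Σmᵢ = 0  ✓
l₃∈[|l₁−l₂|,l₁+l₂]=[1,3], have l₃=4  ✗
Σlᵢ = 7 ⇒ odd

triangle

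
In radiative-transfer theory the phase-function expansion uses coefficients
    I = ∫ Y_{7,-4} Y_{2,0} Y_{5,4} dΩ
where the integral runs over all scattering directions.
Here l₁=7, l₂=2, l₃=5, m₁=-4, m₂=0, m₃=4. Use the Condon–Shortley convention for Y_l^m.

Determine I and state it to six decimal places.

0.145565

Checks pass: Σm=0; 14 even; l₃=5∈[5,9].
(2·7+1)(2·2+1)(2·5+1) = 825
Δ: 4! 10! 0! / 15! → 1/15015
sum: t=2:+1/57600 = 1/57600
3j²(7 2 5; 0 0 0) = Δ·Π!·Σ² = 21/715  (sign -1)
sum: t=2:+1/1451520 = 1/1451520
3j²(7 2 5; -4 0 4) = Δ·Π!·Σ² = 1/91  (sign -1)
combine: 4πI² = 825·21/715·1/91 = 45/169
take √, sign +1: I = 0.14556534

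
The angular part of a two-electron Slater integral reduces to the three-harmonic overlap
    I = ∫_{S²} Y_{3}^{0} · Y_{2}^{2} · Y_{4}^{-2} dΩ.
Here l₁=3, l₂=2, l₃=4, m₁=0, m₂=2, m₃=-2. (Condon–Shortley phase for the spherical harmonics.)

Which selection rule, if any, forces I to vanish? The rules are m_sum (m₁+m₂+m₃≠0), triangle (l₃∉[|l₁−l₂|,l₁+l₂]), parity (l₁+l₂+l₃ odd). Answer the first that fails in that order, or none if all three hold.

Σmᵢ = 0  ✓
l₃∈[|l₁−l₂|,l₁+l₂]=[1,5], have l₃=4  ✓
Σlᵢ = 9 ⇒ odd  ✗

parity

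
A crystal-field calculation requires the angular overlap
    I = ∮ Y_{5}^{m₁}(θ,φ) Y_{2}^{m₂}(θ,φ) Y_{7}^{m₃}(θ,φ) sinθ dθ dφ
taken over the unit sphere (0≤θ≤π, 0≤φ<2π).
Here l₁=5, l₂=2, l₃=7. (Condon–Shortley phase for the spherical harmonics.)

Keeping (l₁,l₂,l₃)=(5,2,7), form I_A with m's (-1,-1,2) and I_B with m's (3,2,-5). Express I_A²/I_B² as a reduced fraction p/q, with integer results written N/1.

l's match ⇒ only the (l;m) 3-j factors differ between A and B.
A: triangle coeff Δ(5,2,7) = 1/15015; Σ_t [0,0]: t=0:+1/103680 = 1/103680; (3j)²=4/143 [(5 2 7; -1 -1 2)], sign=-1
B: triangle coeff Δ(5,2,7) = 1/15015; Σ_t [0,0]: t=0:+1/1935360 = 1/1935360; (3j)²=3/91 [(5 2 7; 3 2 -5)], sign=+1
I_A²/I_B² = (4/143)/(3/91) = 28/33

28/33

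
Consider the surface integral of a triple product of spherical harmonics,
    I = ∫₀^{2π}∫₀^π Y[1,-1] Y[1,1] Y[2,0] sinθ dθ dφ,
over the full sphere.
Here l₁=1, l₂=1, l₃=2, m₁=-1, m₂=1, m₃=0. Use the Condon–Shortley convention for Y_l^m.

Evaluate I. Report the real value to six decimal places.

m-sum 0 ✓  L=4 even ✓  0≤2≤2 ✓
Π(2lᵢ+1) = 3×3×5 = 45
triangle coeff Δ(1,1,2) = 1/30
Σ_t [0,0]: t=0:+1/1 = 1/1
(3j)²=2/15 [(1 1 2; 0 0 0)], sign=+1
Σ_t [0,0]: t=0:+1/4 = 1/4
(3j)²=1/30 [(1 1 2; -1 1 0)], sign=+1
⇒ 4πI² = 1/5
I = (+1)√(1/5/(4π)) = 0.12615663

0.126157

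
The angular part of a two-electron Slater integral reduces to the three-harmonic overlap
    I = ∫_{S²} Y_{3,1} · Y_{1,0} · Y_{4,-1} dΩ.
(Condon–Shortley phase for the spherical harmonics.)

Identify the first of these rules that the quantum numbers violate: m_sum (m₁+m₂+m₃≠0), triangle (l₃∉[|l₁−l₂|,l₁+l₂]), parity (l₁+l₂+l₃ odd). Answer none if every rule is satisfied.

none

m₁+m₂+m₃ = 1 + 0 − 1 = 0  ✓
triangle: |3−1|=2 ≤ l₃=4 ≤ 3+1=4  ✓
parity: l₁+l₂+l₃ = 8 is even  ✓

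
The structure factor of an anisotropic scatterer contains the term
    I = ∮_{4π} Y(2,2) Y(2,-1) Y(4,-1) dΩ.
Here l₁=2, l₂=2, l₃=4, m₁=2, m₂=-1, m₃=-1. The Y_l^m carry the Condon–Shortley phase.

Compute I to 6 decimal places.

-0.090112

Checks pass: Σm=0; 8 even; l₃=4∈[0,4].
(2·2+1)(2·2+1)(2·4+1) = 225
Δ: 0! 4! 4! / 9! → 1/630
sum: t=0:+1/16 = 1/16
3j²(2 2 4; 0 0 0) = Δ·Π!·Σ² = 2/35  (sign +1)
sum: t=0:+1/144 = 1/144
3j²(2 2 4; 2 -1 -1) = Δ·Π!·Σ² = 1/126  (sign -1)
combine: 4πI² = 225·2/35·1/126 = 5/49
take √, sign -1: I = -0.09011188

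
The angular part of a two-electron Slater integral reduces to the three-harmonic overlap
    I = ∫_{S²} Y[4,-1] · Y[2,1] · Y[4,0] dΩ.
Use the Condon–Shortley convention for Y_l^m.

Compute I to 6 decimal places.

-0.044869

m-sum 0 ✓  L=10 even ✓  2≤4≤6 ✓
Π(2lᵢ+1) = 9×5×9 = 405
triangle coeff Δ(4,2,4) = 1/13860
Σ_t [0,2]: t=0:+1/192 t=1:−1/36 t=2:+1/192 = -5/288
(3j)²=20/693 [(4 2 4; 0 0 0)], sign=-1
Σ_t [1,2]: t=1:−1/96 t=2:+1/72 = 1/288
(3j)²=1/462 [(4 2 4; -1 1 0)], sign=+1
⇒ 4πI² = 150/5929
I = (-1)√(150/5929/(4π)) = -0.04486937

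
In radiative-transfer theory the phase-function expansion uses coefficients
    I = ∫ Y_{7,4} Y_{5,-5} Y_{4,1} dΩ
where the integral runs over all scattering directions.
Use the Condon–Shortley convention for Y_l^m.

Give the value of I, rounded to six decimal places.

Rules hold: Σm=0, L=16 even, 2≤4≤12.
N = 15·11·9 = 1485
Δ = 8!·6!·2!/17! = 1/6126120
Racah Σ t=3..5: t=3:−1/69120 t=4:+1/20736 t=5:−1/69120 = 1/51840
⇒ 3j(7 5 4; 0 0 0)² = 280/21879, sgn +1
Racah Σ t=0..0: t=0:+1/2903040 = 1/2903040
⇒ 3j(7 5 4; 4 -5 1)² = 75/6188, sgn -1
4πI² = N·(3j₀)²·(3jₘ)² = 11250/48841
I = -1·√(0.230339/4π) = -0.13538765

-0.135388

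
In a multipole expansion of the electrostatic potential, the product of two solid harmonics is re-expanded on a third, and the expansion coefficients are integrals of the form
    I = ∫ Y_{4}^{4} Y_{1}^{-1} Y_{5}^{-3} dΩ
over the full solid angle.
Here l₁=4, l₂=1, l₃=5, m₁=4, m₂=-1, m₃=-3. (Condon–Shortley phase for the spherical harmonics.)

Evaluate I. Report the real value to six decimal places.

-0.049106

Rules hold: Σm=0, L=10 even, 3≤5≤5.
N = 9·3·11 = 297
Δ = 0!·8!·2!/11! = 1/495
Racah Σ t=0..0: t=0:+1/576 = 1/576
⇒ 3j(4 1 5; 0 0 0)² = 5/99, sgn -1
Racah Σ t=0..0: t=0:+1/80640 = 1/80640
⇒ 3j(4 1 5; 4 -1 -3)² = 1/495, sgn +1
4πI² = N·(3j₀)²·(3jₘ)² = 1/33
I = -1·√(0.030303/4π) = -0.04910640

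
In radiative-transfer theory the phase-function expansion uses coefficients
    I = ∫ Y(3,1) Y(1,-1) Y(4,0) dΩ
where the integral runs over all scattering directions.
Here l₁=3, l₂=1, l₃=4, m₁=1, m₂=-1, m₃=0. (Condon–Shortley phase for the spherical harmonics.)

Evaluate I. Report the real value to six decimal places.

Checks pass: Σm=0; 8 even; l₃=4∈[2,4].
(2·3+1)(2·1+1)(2·4+1) = 189
Δ: 0! 6! 2! / 9! → 1/252
sum: t=0:+1/36 = 1/36
3j²(3 1 4; 0 0 0) = Δ·Π!·Σ² = 4/63  (sign +1)
sum: t=0:+1/96 = 1/96
3j²(3 1 4; 1 -1 0) = Δ·Π!·Σ² = 1/42  (sign +1)
combine: 4πI² = 189·4/63·1/42 = 2/7
take √, sign +1: I = 0.15078601

0.150786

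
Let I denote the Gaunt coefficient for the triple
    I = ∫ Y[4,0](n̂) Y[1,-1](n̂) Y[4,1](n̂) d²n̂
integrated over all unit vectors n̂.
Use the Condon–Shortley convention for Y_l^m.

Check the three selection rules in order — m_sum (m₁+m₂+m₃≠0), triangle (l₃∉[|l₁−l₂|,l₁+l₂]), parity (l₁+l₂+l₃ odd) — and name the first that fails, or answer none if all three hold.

parity

Σmᵢ = 0  ✓
l₃∈[|l₁−l₂|,l₁+l₂]=[3,5], have l₃=4  ✓
Σlᵢ = 9 ⇒ odd  ✗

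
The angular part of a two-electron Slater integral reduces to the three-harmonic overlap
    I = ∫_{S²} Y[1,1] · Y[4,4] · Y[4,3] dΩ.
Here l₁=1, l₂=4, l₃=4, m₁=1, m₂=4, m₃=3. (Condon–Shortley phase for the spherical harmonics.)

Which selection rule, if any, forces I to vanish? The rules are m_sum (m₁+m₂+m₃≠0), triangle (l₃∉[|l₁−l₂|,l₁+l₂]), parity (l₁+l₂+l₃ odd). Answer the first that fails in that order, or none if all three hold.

m_sum

m₁+m₂+m₃ = 1 + 4 + 3 = 8  ✗
triangle: |1−4|=3 ≤ l₃=4 ≤ 1+4=5
parity: l₁+l₂+l₃ = 9 is odd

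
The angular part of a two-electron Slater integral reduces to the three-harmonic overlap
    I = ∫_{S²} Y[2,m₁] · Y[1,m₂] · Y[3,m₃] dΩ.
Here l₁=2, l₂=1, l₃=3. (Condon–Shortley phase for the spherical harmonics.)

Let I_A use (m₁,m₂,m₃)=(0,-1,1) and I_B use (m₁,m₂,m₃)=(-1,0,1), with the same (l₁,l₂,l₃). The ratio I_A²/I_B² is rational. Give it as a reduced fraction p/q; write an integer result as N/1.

3/4

Shared (l₁,l₂,l₃)=(2,1,3): N and (l;000)² cancel in I_A²/I_B².
A: Δ = 0!·4!·2!/7! = 1/105; Racah Σ t=0..0: t=0:+1/8 = 1/8; ⇒ 3j(2 1 3; 0 -1 1)² = 2/35, sgn +1
B: Δ = 0!·4!·2!/7! = 1/105; Racah Σ t=0..0: t=0:+1/6 = 1/6; ⇒ 3j(2 1 3; -1 0 1)² = 8/105, sgn +1
I_A²/I_B² = (2/35)/(8/105) = 3/4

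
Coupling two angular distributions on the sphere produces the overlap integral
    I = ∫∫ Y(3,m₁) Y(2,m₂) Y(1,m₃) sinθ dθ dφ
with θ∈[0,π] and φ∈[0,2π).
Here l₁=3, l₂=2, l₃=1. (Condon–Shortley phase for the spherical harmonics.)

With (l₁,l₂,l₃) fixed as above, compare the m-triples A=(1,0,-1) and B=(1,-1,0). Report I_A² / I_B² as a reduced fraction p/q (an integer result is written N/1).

Shared (l₁,l₂,l₃)=(3,2,1): N and (l;000)² cancel in I_A²/I_B².
A: Δ = 4!·2!·0!/7! = 1/105; Racah Σ t=2..2: t=2:+1/8 = 1/8; ⇒ 3j(3 2 1; 1 0 -1)² = 2/35, sgn +1
B: Δ = 4!·2!·0!/7! = 1/105; Racah Σ t=1..1: t=1:−1/6 = -1/6; ⇒ 3j(3 2 1; 1 -1 0)² = 8/105, sgn +1
I_A²/I_B² = (2/35)/(8/105) = 3/4

3/4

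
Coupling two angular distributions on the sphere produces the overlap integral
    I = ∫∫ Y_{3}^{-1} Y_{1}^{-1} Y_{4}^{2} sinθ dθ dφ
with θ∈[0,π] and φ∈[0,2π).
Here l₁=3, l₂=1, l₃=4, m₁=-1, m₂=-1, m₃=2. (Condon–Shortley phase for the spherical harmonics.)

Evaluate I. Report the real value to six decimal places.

0.238414

Rules hold: Σm=0, L=8 even, 2≤4≤4.
N = 7·3·9 = 189
Δ = 0!·6!·2!/9! = 1/252
Racah Σ t=0..0: t=0:+1/36 = 1/36
⇒ 3j(3 1 4; 0 0 0)² = 4/63, sgn +1
Racah Σ t=0..0: t=0:+1/96 = 1/96
⇒ 3j(3 1 4; -1 -1 2)² = 5/84, sgn +1
4πI² = N·(3j₀)²·(3jₘ)² = 5/7
I = +1·√(0.714286/4π) = 0.23841361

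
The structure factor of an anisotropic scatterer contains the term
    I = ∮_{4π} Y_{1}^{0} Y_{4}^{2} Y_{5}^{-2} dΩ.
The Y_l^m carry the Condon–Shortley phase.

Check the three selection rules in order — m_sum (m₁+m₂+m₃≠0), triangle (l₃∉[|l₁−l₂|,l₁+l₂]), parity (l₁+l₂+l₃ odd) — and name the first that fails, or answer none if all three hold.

none

Σmᵢ = 0  ✓
l₃∈[|l₁−l₂|,l₁+l₂]=[3,5], have l₃=5  ✓
Σlᵢ = 10 ⇒ even  ✓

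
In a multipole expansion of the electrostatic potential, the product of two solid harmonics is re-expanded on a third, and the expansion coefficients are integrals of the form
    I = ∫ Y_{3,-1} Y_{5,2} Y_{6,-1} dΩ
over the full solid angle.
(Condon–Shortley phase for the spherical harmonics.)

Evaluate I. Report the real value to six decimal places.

Checks pass: Σm=0; 14 even; l₃=6∈[2,8].
(2·3+1)(2·5+1)(2·6+1) = 1001
Δ: 2! 4! 8! / 15! → 1/675675
sum: t=0:+1/8640 t=1:−1/2304 t=2:+1/8640 = -7/34560
3j²(3 5 6; 0 0 0) = Δ·Π!·Σ² = 7/429  (sign -1)
sum: t=0:+1/241920 t=1:−1/8640 t=2:+1/5760 = 1/16128
3j²(3 5 6; -1 2 -1) = Δ·Π!·Σ² = 5/1001  (sign -1)
combine: 4πI² = 1001·7/429·5/1001 = 35/429
take √, sign +1: I = 0.08057502

0.080575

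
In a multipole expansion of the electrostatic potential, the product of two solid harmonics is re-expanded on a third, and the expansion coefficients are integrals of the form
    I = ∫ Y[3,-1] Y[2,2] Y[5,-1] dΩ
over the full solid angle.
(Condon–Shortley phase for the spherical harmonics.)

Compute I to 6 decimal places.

m-sum 0 ✓  L=10 even ✓  1≤5≤5 ✓
Π(2lᵢ+1) = 7×5×11 = 385
triangle coeff Δ(3,2,5) = 1/2310
Σ_t [0,0]: t=0:+1/144 = 1/144
(3j)²=10/231 [(3 2 5; 0 0 0)], sign=-1
Σ_t [0,0]: t=0:+1/1152 = 1/1152
(3j)²=1/154 [(3 2 5; -1 2 -1)], sign=+1
⇒ 4πI² = 25/231
I = (-1)√(25/231/(4π)) = -0.09280237

-0.092802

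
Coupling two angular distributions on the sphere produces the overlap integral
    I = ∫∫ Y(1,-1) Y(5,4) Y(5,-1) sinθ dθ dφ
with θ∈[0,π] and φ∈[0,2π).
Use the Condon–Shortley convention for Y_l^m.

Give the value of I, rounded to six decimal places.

m-sum = -1 + 4 − 1 = 2 ≠ 0 ⇒ I = 0

0.000000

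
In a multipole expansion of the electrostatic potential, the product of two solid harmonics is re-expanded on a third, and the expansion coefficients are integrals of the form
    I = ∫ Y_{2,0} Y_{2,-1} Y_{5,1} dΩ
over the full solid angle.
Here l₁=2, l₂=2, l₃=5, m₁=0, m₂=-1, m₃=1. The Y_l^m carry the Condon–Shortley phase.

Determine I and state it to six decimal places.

0.000000

triangle: need 0≤l₃≤4, have 5; I=0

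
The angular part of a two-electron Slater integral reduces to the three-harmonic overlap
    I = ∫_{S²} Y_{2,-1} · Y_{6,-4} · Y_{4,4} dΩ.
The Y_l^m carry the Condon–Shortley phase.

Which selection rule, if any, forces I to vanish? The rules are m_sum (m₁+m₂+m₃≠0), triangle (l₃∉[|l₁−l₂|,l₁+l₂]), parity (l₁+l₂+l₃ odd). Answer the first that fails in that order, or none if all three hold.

m_sum

m₁+m₂+m₃ = -1 − 4 + 4 = -1  ✗
triangle: |2−6|=4 ≤ l₃=4 ≤ 2+6=8
parity: l₁+l₂+l₃ = 12 is even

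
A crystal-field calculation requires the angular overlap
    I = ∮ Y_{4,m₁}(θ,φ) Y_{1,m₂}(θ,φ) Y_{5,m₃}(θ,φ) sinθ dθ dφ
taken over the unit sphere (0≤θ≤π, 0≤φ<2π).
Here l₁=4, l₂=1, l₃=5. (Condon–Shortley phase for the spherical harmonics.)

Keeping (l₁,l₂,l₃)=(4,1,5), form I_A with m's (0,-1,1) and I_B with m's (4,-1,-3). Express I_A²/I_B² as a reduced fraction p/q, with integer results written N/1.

l's match ⇒ only the (l;m) 3-j factors differ between A and B.
A: triangle coeff Δ(4,1,5) = 1/495; Σ_t [0,0]: t=0:+1/1152 = 1/1152; (3j)²=1/33 [(4 1 5; 0 -1 1)], sign=+1
B: triangle coeff Δ(4,1,5) = 1/495; Σ_t [0,0]: t=0:+1/80640 = 1/80640; (3j)²=1/495 [(4 1 5; 4 -1 -3)], sign=+1
I_A²/I_B² = (1/33)/(1/495) = 15/1

15/1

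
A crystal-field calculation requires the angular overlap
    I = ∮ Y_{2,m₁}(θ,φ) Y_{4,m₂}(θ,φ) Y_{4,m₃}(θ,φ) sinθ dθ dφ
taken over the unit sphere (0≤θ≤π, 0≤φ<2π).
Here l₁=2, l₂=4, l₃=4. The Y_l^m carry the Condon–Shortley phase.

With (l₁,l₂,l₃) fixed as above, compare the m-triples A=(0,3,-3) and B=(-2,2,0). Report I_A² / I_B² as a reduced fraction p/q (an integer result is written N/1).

49/540

Same 2,4,4: normalisation and zero-m 3j drop out of the ratio.
A: Δ: 2! 2! 6! / 11! → 1/13860; sum: t=1:−1/720 t=2:+1/480 = 1/1440; 3j²(2 4 4; 0 3 -3) = Δ·Π!·Σ² = 7/1980  (sign -1)
B: Δ: 2! 2! 6! / 11! → 1/13860; sum: t=2:+1/192 = 1/192; 3j²(2 4 4; -2 2 0) = Δ·Π!·Σ² = 3/77  (sign +1)
I_A²/I_B² = (7/1980)/(3/77) = 49/540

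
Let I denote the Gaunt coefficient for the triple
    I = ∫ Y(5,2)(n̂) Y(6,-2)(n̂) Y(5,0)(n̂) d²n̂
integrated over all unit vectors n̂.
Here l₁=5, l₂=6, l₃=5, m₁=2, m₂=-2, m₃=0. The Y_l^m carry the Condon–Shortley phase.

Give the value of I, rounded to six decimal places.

Rules hold: Σm=0, L=16 even, 1≤5≤11.
N = 11·13·11 = 1573
Δ = 6!·4!·6!/17! = 1/28588560
Racah Σ t=1..5: t=1:−1/345600 t=2:+1/13824 t=3:−1/5184 t=4:+1/13824 t=5:−1/345600 = -7/129600
⇒ 3j(5 6 5; 0 0 0)² = 80/7293, sgn +1
Racah Σ t=0..3: t=0:+1/207360 t=1:−1/17280 t=2:+1/13824 t=3:−1/103680 = 1/103680
⇒ 3j(5 6 5; 2 -2 0)² = 10/7293, sgn -1
4πI² = N·(3j₀)²·(3jₘ)² = 800/33813
I = -1·√(0.0236595/4π) = -0.04339086

-0.043391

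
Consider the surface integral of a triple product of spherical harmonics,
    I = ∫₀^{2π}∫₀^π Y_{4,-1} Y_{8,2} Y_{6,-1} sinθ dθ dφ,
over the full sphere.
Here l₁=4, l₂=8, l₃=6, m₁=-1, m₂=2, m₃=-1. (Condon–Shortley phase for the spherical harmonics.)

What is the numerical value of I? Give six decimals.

0.132771

Checks pass: Σm=0; 18 even; l₃=6∈[4,12].
(2·4+1)(2·8+1)(2·6+1) = 1989
Δ: 6! 2! 10! / 19! → 1/23279256
sum: t=2:+1/1658880 t=3:−1/518400 t=4:+1/1658880 = -1/1382400
3j²(4 8 6; 0 0 0) = Δ·Π!·Σ² = 504/46189  (sign -1)
sum: t=3:−1/2177280 t=4:+1/829440 t=5:−1/3456000 = 199/435456000
3j²(4 8 6; -1 2 -1) = Δ·Π!·Σ² = 39601/3879876  (sign -1)
combine: 4πI² = 1989·504/46189·39601/3879876 = 2138454/9653501
take √, sign +1: I = 0.13277081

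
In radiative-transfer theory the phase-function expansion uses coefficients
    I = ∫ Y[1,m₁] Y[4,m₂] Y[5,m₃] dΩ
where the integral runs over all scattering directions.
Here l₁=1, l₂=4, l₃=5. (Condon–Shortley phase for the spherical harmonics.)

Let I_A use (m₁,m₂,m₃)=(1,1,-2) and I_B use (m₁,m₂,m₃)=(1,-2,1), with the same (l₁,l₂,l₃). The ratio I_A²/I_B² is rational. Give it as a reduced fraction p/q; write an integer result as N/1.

Shared (l₁,l₂,l₃)=(1,4,5): N and (l;000)² cancel in I_A²/I_B².
A: Δ = 0!·2!·8!/11! = 1/495; Racah Σ t=0..0: t=0:+1/1440 = 1/1440; ⇒ 3j(1 4 5; 1 1 -2)² = 7/165, sgn -1
B: Δ = 0!·2!·8!/11! = 1/495; Racah Σ t=0..0: t=0:+1/2880 = 1/2880; ⇒ 3j(1 4 5; 1 -2 1)² = 2/165, sgn +1
I_A²/I_B² = (7/165)/(2/165) = 7/2

7/2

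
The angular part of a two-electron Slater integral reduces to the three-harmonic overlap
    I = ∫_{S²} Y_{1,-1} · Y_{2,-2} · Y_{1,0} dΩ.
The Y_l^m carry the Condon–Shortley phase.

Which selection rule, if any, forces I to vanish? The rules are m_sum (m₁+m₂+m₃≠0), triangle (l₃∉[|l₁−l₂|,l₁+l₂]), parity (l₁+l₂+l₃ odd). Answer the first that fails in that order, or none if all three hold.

azimuthal sum: -1 − 2 + 0 = -3  ✗
1 ≤ 1 ≤ 3 (triangle on l)
L = 1 + 2 + 1 = 4 (even)

m_sum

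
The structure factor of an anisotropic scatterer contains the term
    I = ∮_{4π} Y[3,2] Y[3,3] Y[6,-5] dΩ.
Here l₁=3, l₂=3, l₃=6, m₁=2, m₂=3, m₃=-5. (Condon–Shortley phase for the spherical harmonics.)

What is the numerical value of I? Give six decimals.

-0.254801

Checks pass: Σm=0; 12 even; l₃=6∈[0,6].
(2·3+1)(2·3+1)(2·6+1) = 637
Δ: 0! 6! 6! / 13! → 1/12012
sum: t=0:+1/1296 = 1/1296
3j²(3 3 6; 0 0 0) = Δ·Π!·Σ² = 100/3003  (sign +1)
sum: t=0:+1/86400 = 1/86400
3j²(3 3 6; 2 3 -5) = Δ·Π!·Σ² = 1/26  (sign -1)
combine: 4πI² = 637·100/3003·1/26 = 350/429
take √, sign -1: I = -0.25480060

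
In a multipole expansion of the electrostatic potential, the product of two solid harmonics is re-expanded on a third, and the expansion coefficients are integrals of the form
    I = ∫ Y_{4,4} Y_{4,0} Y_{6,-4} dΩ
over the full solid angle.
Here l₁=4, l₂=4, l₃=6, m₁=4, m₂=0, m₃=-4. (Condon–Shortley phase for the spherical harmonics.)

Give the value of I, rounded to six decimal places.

m-sum 0 ✓  L=14 even ✓  0≤6≤8 ✓
Π(2lᵢ+1) = 9×9×13 = 1053
triangle coeff Δ(4,4,6) = 1/1261260
Σ_t [0,2]: t=0:+1/4608 t=1:−1/1296 t=2:+1/4608 = -7/20736
(3j)²=20/1287 [(4 4 6; 0 0 0)], sign=-1
Σ_t [0,0]: t=0:+1/69120 = 1/69120
(3j)²=4/143 [(4 4 6; 4 0 -4)], sign=+1
⇒ 4πI² = 720/1573
I = (-1)√(720/1573/(4π)) = -0.19085211

-0.190852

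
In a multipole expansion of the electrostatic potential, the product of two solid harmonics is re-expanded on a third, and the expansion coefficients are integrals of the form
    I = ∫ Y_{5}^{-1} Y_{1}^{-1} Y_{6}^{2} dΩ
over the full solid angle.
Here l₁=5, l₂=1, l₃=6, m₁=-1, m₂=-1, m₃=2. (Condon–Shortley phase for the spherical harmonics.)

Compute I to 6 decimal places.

0.216205

Checks pass: Σm=0; 12 even; l₃=6∈[4,6].
(2·5+1)(2·1+1)(2·6+1) = 429
Δ: 0! 10! 2! / 13! → 1/858
sum: t=0:+1/14400 = 1/14400
3j²(5 1 6; 0 0 0) = Δ·Π!·Σ² = 6/143  (sign +1)
sum: t=0:+1/34560 = 1/34560
3j²(5 1 6; -1 -1 2) = Δ·Π!·Σ² = 14/429  (sign +1)
combine: 4πI² = 429·6/143·14/429 = 84/143
take √, sign +1: I = 0.21620548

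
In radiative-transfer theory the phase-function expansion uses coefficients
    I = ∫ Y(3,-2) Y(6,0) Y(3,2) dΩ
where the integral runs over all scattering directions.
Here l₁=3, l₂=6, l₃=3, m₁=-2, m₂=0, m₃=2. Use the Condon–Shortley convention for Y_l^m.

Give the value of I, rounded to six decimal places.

m-sum 0 ✓  L=12 even ✓  3≤3≤9 ✓
Π(2lᵢ+1) = 7×13×7 = 637
triangle coeff Δ(3,6,3) = 1/12012
Σ_t [3,3]: t=3:−1/1296 = -1/1296
(3j)²=100/3003 [(3 6 3; 0 0 0)], sign=+1
Σ_t [5,5]: t=5:−1/14400 = -1/14400
(3j)²=3/1001 [(3 6 3; -2 0 2)], sign=+1
⇒ 4πI² = 100/1573
I = (+1)√(100/1573/(4π)) = 0.07112638

0.071126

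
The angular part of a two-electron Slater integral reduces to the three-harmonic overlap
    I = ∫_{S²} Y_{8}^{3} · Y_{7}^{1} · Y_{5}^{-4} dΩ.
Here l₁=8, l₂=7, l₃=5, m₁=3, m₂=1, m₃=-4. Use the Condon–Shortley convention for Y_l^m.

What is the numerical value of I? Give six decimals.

Rules hold: Σm=0, L=20 even, 1≤5≤15.
N = 17·15·11 = 2805
Δ = 10!·6!·4!/21! = 1/814773960
Racah Σ t=3..7: t=3:−1/87091200 t=4:+1/4976640 t=5:−1/2073600 t=6:+1/4976640 t=7:−1/87091200 = -1/9676800
⇒ 3j(8 7 5; 0 0 0)² = 360/46189, sgn +1
Racah Σ t=4..5: t=4:+1/49766400 t=5:−1/62208000 = 1/248832000
⇒ 3j(8 7 5; 3 1 -4)² = 21/20995, sgn -1
4πI² = N·(3j₀)²·(3jₘ)² = 22680/1037153
I = -1·√(0.0218676/4π) = -0.04171528

-0.041715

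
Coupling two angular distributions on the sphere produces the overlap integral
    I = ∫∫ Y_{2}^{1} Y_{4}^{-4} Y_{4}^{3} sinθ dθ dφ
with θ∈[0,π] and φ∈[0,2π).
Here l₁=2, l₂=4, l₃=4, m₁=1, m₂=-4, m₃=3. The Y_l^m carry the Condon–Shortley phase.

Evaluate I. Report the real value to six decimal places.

m-sum 0 ✓  L=10 even ✓  2≤4≤6 ✓
Π(2lᵢ+1) = 5×9×9 = 405
triangle coeff Δ(2,4,4) = 1/13860
Σ_t [0,2]: t=0:+1/192 t=1:−1/36 t=2:+1/192 = -5/288
(3j)²=20/693 [(2 4 4; 0 0 0)], sign=-1
Σ_t [0,0]: t=0:+1/1440 = 1/1440
(3j)²=7/165 [(2 4 4; 1 -4 3)], sign=-1
⇒ 4πI² = 60/121
I = (+1)√(60/121/(4π)) = 0.19864517

0.198645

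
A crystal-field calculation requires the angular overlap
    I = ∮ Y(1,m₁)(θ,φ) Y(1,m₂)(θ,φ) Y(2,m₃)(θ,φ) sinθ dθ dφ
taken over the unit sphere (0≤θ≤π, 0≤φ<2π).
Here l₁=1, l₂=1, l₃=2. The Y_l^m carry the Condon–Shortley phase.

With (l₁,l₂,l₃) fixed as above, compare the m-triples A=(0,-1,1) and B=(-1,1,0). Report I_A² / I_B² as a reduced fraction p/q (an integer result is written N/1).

3/1

l's match ⇒ only the (l;m) 3-j factors differ between A and B.
A: triangle coeff Δ(1,1,2) = 1/30; Σ_t [0,0]: t=0:+1/2 = 1/2; (3j)²=1/10 [(1 1 2; 0 -1 1)], sign=-1
B: triangle coeff Δ(1,1,2) = 1/30; Σ_t [0,0]: t=0:+1/4 = 1/4; (3j)²=1/30 [(1 1 2; -1 1 0)], sign=+1
I_A²/I_B² = (1/10)/(1/30) = 3/1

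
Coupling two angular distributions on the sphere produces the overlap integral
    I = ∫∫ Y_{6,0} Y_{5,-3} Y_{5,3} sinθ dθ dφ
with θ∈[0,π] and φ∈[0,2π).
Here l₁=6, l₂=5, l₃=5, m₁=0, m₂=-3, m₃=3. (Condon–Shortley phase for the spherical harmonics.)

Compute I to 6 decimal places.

m-sum 0 ✓  L=16 even ✓  1≤5≤11 ✓
Π(2lᵢ+1) = 13×11×11 = 1573
triangle coeff Δ(6,5,5) = 1/28588560
Σ_t [1,5]: t=1:−1/345600 t=2:+1/13824 t=3:−1/5184 t=4:+1/13824 t=5:−1/345600 = -7/129600
(3j)²=80/7293 [(6 5 5; 0 0 0)], sign=+1
Σ_t [0,2]: t=0:+1/2073600 t=1:−1/86400 t=2:+1/55296 = 29/4147200
(3j)²=841/145860 [(6 5 5; 0 -3 3)], sign=+1
⇒ 4πI² = 3364/33813
I = (+1)√(3364/33813/(4π)) = 0.08897771

0.088978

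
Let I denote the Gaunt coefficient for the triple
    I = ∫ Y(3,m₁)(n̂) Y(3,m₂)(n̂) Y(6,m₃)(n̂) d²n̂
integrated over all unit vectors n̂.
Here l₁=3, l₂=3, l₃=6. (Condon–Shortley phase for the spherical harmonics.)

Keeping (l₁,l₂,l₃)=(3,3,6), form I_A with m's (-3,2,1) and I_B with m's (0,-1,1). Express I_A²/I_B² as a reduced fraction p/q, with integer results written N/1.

1/50

Same 3,3,6: normalisation and zero-m 3j drop out of the ratio.
A: Δ: 0! 6! 6! / 13! → 1/12012; sum: t=0:+1/86400 = 1/86400; 3j²(3 3 6; -3 2 1) = Δ·Π!·Σ² = 1/1716  (sign -1)
B: Δ: 0! 6! 6! / 13! → 1/12012; sum: t=0:+1/1728 = 1/1728; 3j²(3 3 6; 0 -1 1) = Δ·Π!·Σ² = 25/858  (sign -1)
I_A²/I_B² = (1/1716)/(25/858) = 1/50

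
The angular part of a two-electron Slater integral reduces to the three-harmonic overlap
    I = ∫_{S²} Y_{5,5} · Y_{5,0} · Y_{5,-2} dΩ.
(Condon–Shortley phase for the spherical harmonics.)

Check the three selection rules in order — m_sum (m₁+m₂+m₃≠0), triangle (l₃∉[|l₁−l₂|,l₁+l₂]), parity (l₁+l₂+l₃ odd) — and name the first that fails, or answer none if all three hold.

azimuthal sum: 5 + 0 − 2 = 3  ✗
0 ≤ 5 ≤ 10 (triangle on l)
L = 5 + 5 + 5 = 15 (odd)

m_sum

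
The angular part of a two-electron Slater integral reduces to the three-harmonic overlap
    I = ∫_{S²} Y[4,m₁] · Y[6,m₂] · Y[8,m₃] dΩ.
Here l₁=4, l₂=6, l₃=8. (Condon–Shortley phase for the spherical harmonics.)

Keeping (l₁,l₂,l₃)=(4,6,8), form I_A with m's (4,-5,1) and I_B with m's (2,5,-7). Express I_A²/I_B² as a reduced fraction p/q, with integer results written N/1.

140/143

Same 4,6,8: normalisation and zero-m 3j drop out of the ratio.
A: Δ: 2! 6! 10! / 19! → 1/23279256; sum: t=0:+1/522547200 = 1/522547200; 3j²(4 6 8; 4 -5 1) = Δ·Π!·Σ² = 35/75582  (sign -1)
B: Δ: 2! 6! 10! / 19! → 1/23279256; sum: t=1:−1/435456000 t=2:+1/522547200 = -1/2612736000; 3j²(4 6 8; 2 5 -7) = Δ·Π!·Σ² = 11/23256  (sign +1)
I_A²/I_B² = (35/75582)/(11/23256) = 140/143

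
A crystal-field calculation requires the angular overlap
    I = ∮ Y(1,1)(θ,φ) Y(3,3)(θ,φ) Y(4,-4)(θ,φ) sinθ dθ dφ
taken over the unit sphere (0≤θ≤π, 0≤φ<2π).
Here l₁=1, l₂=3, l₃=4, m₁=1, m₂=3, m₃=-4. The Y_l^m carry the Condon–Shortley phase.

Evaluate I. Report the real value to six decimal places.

m-sum 0 ✓  L=8 even ✓  2≤4≤4 ✓
Π(2lᵢ+1) = 3×7×9 = 189
triangle coeff Δ(1,3,4) = 1/252
Σ_t [0,0]: t=0:+1/36 = 1/36
(3j)²=4/63 [(1 3 4; 0 0 0)], sign=+1
Σ_t [0,0]: t=0:+1/1440 = 1/1440
(3j)²=1/9 [(1 3 4; 1 3 -4)], sign=+1
⇒ 4πI² = 4/3
I = (+1)√(4/3/(4π)) = 0.32573501

0.325735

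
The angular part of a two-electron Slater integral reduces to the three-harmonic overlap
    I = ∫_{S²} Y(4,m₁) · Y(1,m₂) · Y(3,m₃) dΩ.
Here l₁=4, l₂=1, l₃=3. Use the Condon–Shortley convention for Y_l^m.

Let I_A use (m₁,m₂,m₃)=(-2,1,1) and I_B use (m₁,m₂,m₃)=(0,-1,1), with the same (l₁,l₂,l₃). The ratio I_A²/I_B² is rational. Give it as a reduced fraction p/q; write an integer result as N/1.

5/2

Shared (l₁,l₂,l₃)=(4,1,3): N and (l;000)² cancel in I_A²/I_B².
A: Δ = 2!·6!·0!/9! = 1/252; Racah Σ t=2..2: t=2:+1/96 = 1/96; ⇒ 3j(4 1 3; -2 1 1)² = 5/84, sgn +1
B: Δ = 2!·6!·0!/9! = 1/252; Racah Σ t=0..0: t=0:+1/96 = 1/96; ⇒ 3j(4 1 3; 0 -1 1)² = 1/42, sgn +1
I_A²/I_B² = (5/84)/(1/42) = 5/2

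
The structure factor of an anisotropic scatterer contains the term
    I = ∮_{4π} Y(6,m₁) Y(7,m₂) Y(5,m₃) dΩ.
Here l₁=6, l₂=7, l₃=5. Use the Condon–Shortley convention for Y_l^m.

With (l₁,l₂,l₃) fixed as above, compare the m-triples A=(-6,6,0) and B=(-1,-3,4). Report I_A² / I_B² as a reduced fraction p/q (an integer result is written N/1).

70785/2744

Shared (l₁,l₂,l₃)=(6,7,5): N and (l;000)² cancel in I_A²/I_B².
A: Δ = 8!·4!·6!/19! = 1/174594420; Racah Σ t=8..8: t=8:+1/116121600 = 1/116121600; ⇒ 3j(6 7 5; -6 6 0)² = 165/9044, sgn -1
B: Δ = 8!·4!·6!/19! = 1/174594420; Racah Σ t=3..4: t=3:−1/2073600 t=4:+1/2488320 = -1/12441600; ⇒ 3j(6 7 5; -1 -3 4)² = 98/138567, sgn +1
I_A²/I_B² = (165/9044)/(98/138567) = 70785/2744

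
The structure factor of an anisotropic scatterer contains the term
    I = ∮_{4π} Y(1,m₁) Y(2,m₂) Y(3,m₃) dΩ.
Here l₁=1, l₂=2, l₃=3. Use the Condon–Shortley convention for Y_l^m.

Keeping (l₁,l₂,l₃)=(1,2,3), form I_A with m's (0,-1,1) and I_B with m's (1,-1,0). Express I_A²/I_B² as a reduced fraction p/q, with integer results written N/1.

Shared (l₁,l₂,l₃)=(1,2,3): N and (l;000)² cancel in I_A²/I_B².
A: Δ = 0!·2!·4!/7! = 1/105; Racah Σ t=0..0: t=0:+1/6 = 1/6; ⇒ 3j(1 2 3; 0 -1 1)² = 8/105, sgn +1
B: Δ = 0!·2!·4!/7! = 1/105; Racah Σ t=0..0: t=0:+1/12 = 1/12; ⇒ 3j(1 2 3; 1 -1 0)² = 1/35, sgn -1
I_A²/I_B² = (8/105)/(1/35) = 8/3

8/3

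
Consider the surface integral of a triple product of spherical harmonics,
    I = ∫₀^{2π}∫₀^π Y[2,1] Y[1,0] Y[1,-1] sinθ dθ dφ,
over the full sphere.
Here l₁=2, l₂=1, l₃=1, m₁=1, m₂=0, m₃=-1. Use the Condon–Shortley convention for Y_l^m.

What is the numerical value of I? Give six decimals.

-0.218510

Rules hold: Σm=0, L=4 even, 1≤1≤3.
N = 5·3·3 = 45
Δ = 2!·2!·0!/5! = 1/30
Racah Σ t=1..1: t=1:−1/1 = -1/1
⇒ 3j(2 1 1; 0 0 0)² = 2/15, sgn +1
Racah Σ t=1..1: t=1:−1/2 = -1/2
⇒ 3j(2 1 1; 1 0 -1)² = 1/10, sgn -1
4πI² = N·(3j₀)²·(3jₘ)² = 3/5
I = -1·√(0.6/4π) = -0.21850969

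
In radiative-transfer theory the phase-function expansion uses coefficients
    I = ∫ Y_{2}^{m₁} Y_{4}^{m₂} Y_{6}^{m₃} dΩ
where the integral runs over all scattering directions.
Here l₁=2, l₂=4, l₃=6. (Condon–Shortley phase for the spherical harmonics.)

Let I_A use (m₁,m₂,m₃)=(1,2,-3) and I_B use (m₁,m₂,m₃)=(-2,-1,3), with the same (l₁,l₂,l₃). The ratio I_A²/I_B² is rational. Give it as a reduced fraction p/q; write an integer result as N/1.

2/1

l's match ⇒ only the (l;m) 3-j factors differ between A and B.
A: triangle coeff Δ(2,4,6) = 1/6435; Σ_t [0,0]: t=0:+1/8640 = 1/8640; (3j)²=28/715 [(2 4 6; 1 2 -3)], sign=-1
B: triangle coeff Δ(2,4,6) = 1/6435; Σ_t [0,0]: t=0:+1/17280 = 1/17280; (3j)²=14/715 [(2 4 6; -2 -1 3)], sign=-1
I_A²/I_B² = (28/715)/(14/715) = 2/1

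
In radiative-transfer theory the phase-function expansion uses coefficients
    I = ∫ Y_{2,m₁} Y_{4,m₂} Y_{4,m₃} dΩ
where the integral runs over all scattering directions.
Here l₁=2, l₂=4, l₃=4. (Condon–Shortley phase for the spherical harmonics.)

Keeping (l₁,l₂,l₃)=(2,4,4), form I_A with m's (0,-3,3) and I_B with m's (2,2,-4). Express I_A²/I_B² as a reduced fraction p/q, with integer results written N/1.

7/24

Shared (l₁,l₂,l₃)=(2,4,4): N and (l;000)² cancel in I_A²/I_B².
A: Δ = 2!·2!·6!/11! = 1/13860; Racah Σ t=0..1: t=0:+1/480 t=1:−1/720 = 1/1440; ⇒ 3j(2 4 4; 0 -3 3)² = 7/1980, sgn -1
B: Δ = 2!·2!·6!/11! = 1/13860; Racah Σ t=0..0: t=0:+1/2880 = 1/2880; ⇒ 3j(2 4 4; 2 2 -4)² = 2/165, sgn +1
I_A²/I_B² = (7/1980)/(2/165) = 7/24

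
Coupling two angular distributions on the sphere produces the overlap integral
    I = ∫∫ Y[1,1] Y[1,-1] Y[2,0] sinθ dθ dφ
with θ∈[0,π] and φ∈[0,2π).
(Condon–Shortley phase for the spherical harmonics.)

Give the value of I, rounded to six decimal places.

Checks pass: Σm=0; 4 even; l₃=2∈[0,2].
(2·1+1)(2·1+1)(2·2+1) = 45
Δ: 0! 2! 2! / 5! → 1/30
sum: t=0:+1/1 = 1/1
3j²(1 1 2; 0 0 0) = Δ·Π!·Σ² = 2/15  (sign +1)
sum: t=0:+1/4 = 1/4
3j²(1 1 2; 1 -1 0) = Δ·Π!·Σ² = 1/30  (sign +1)
combine: 4πI² = 45·2/15·1/30 = 1/5
take √, sign +1: I = 0.12615663

0.126157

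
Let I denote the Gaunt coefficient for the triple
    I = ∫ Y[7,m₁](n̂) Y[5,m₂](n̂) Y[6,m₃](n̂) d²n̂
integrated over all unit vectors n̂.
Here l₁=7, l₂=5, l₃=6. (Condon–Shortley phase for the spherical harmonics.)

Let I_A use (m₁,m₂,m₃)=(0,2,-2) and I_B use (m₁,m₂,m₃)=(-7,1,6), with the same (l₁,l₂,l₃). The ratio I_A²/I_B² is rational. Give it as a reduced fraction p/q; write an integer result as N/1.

Shared (l₁,l₂,l₃)=(7,5,6): N and (l;000)² cancel in I_A²/I_B².
A: Δ = 6!·8!·4!/19! = 1/174594420; Racah Σ t=3..6: t=3:−1/497664 t=4:+1/207360 t=5:−1/691200 t=6:+1/21772800 = 41/29030400; ⇒ 3j(7 5 6; 0 2 -2)² = 11767/1385670, sgn +1
B: Δ = 6!·8!·4!/19! = 1/174594420; Racah Σ t=6..6: t=6:+1/696729600 = 1/696729600; ⇒ 3j(7 5 6; -7 1 6)² = 11/1292, sgn +1
I_A²/I_B² = (11767/1385670)/(11/1292) = 23534/23595

23534/23595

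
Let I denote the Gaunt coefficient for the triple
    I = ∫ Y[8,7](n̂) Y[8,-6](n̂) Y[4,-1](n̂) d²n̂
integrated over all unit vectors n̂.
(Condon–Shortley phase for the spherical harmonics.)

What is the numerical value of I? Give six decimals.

m-sum 0 ✓  L=20 even ✓  0≤4≤16 ✓
Π(2lᵢ+1) = 17×17×9 = 2601
triangle coeff Δ(8,8,4) = 1/185175900
Σ_t [4,8]: t=4:+1/557383680 t=5:−1/21772800 t=6:+1/8294400 t=7:−1/21772800 t=8:+1/557383680 = 1/30965760
(3j)²=36/4199 [(8 8 4; 0 0 0)], sign=+1
Σ_t [0,1]: t=0:+1/11496038400 t=1:−1/5748019200 = -1/11496038400
(3j)²=13/1938 [(8 8 4; 7 -6 -1)], sign=+1
⇒ 4πI² = 54/361
I = (+1)√(54/361/(4π)) = 0.10910342

0.109103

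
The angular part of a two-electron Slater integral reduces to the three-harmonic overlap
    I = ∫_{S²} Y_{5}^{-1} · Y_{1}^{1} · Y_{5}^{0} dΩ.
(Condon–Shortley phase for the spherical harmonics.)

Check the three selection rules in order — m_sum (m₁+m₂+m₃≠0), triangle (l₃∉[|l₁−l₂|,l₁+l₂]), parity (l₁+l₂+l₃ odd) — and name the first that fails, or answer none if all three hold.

parity

Σmᵢ = 0  ✓
l₃∈[|l₁−l₂|,l₁+l₂]=[4,6], have l₃=5  ✓
Σlᵢ = 11 ⇒ odd  ✗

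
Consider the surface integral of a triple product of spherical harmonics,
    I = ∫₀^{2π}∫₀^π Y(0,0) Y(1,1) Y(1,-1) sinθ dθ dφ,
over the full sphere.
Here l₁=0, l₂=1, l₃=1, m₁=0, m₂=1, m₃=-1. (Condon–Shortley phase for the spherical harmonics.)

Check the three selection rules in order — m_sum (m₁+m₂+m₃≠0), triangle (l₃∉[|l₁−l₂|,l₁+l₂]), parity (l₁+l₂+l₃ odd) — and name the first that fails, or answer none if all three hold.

Σmᵢ = 0  ✓
l₃∈[|l₁−l₂|,l₁+l₂]=[1,1], have l₃=1  ✓
Σlᵢ = 2 ⇒ even  ✓

none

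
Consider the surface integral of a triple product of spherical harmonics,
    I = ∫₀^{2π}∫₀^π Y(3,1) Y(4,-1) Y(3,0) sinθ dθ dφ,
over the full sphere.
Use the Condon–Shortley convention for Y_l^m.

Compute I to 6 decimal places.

Rules hold: Σm=0, L=10 even, 1≤3≤7.
N = 7·9·7 = 441
Δ = 4!·2!·4!/11! = 1/34650
Racah Σ t=1..3: t=1:−1/72 t=2:+1/16 t=3:−1/72 = 5/144
⇒ 3j(3 4 3; 0 0 0)² = 2/77, sgn -1
Racah Σ t=0..2: t=0:+1/288 t=1:−1/24 t=2:+1/48 = -5/288
⇒ 3j(3 4 3; 1 -1 0)² = 5/462, sgn +1
4πI² = N·(3j₀)²·(3jₘ)² = 15/121
I = -1·√(0.123967/4π) = -0.09932258

-0.099323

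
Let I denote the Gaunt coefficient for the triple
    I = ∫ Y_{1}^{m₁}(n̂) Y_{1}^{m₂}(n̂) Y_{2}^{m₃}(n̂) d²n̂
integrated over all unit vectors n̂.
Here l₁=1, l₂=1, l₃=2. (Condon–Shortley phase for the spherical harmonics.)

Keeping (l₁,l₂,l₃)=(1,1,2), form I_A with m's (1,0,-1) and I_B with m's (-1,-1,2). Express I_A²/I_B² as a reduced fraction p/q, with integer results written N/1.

1/2

Same 1,1,2: normalisation and zero-m 3j drop out of the ratio.
A: Δ: 0! 2! 2! / 5! → 1/30; sum: t=0:+1/2 = 1/2; 3j²(1 1 2; 1 0 -1) = Δ·Π!·Σ² = 1/10  (sign -1)
B: Δ: 0! 2! 2! / 5! → 1/30; sum: t=0:+1/4 = 1/4; 3j²(1 1 2; -1 -1 2) = Δ·Π!·Σ² = 1/5  (sign +1)
I_A²/I_B² = (1/10)/(1/5) = 1/2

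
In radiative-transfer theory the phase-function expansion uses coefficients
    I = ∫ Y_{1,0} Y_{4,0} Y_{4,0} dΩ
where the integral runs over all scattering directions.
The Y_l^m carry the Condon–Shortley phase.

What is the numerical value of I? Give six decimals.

L=9 odd ⇒ parity kills the (l;000) factor ⇒ I = 0

0.000000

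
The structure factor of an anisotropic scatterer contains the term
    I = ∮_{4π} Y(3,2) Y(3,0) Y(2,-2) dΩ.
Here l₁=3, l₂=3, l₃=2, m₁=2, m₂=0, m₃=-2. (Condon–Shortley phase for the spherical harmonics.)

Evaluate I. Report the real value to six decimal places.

Checks pass: Σm=0; 8 even; l₃=2∈[0,6].
(2·3+1)(2·3+1)(2·2+1) = 245
Δ: 4! 2! 2! / 9! → 1/3780
sum: t=1:−1/24 t=2:+1/4 t=3:−1/24 = 1/6
3j²(3 3 2; 0 0 0) = Δ·Π!·Σ² = 4/105  (sign +1)
sum: t=1:−1/24 = -1/24
3j²(3 3 2; 2 0 -2) = Δ·Π!·Σ² = 1/21  (sign -1)
combine: 4πI² = 245·4/105·1/21 = 4/9
take √, sign -1: I = -0.18806319

-0.188063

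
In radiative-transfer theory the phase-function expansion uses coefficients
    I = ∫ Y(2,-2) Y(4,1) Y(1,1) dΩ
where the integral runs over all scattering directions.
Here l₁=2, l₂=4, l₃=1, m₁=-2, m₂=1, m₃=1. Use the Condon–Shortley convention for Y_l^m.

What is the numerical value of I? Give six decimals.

|2−4|≤1≤2+4 violated ⇒ I = 0

0.000000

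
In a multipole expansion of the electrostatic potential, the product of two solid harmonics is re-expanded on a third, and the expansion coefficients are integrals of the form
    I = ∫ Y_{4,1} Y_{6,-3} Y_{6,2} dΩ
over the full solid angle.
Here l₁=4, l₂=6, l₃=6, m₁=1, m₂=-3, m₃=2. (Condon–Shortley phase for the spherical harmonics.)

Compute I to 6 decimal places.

Checks pass: Σm=0; 16 even; l₃=6∈[2,10].
(2·4+1)(2·6+1)(2·6+1) = 1521
Δ: 4! 4! 8! / 17! → 1/15315300
sum: t=0:+1/829440 t=1:−1/25920 t=2:+1/9216 t=3:−1/25920 t=4:+1/829440 = 7/207360
3j²(4 6 6; 0 0 0) = Δ·Π!·Σ² = 28/2431  (sign +1)
sum: t=0:+1/103680 t=1:−1/34560 t=2:+1/120960 t=3:−1/5806080 = -13/1161216
3j²(4 6 6; 1 -3 2) = Δ·Π!·Σ² = 65/5236  (sign -1)
combine: 4πI² = 1521·28/2431·65/5236 = 7605/34969
take √, sign -1: I = -0.13155370

-0.131554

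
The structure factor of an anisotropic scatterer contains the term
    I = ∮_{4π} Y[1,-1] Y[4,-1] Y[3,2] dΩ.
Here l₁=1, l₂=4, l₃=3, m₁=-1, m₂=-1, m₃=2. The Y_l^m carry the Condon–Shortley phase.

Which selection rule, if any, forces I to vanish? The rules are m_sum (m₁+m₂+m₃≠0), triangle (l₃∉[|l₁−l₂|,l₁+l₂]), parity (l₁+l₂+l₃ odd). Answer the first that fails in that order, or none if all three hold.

azimuthal sum: -1 − 1 + 2 = 0  ✓
3 ≤ 3 ≤ 5 (triangle on l)  ✓
L = 1 + 4 + 3 = 8 (even)  ✓

none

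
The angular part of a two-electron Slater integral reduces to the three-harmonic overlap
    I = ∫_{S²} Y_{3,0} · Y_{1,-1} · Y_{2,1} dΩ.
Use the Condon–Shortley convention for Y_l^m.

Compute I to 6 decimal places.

0.143048

Rules hold: Σm=0, L=6 even, 2≤2≤4.
N = 7·3·5 = 105
Δ = 2!·4!·0!/7! = 1/105
Racah Σ t=1..1: t=1:−1/4 = -1/4
⇒ 3j(3 1 2; 0 0 0)² = 3/35, sgn -1
Racah Σ t=0..0: t=0:+1/12 = 1/12
⇒ 3j(3 1 2; 0 -1 1)² = 1/35, sgn -1
4πI² = N·(3j₀)²·(3jₘ)² = 9/35
I = +1·√(0.257143/4π) = 0.14304817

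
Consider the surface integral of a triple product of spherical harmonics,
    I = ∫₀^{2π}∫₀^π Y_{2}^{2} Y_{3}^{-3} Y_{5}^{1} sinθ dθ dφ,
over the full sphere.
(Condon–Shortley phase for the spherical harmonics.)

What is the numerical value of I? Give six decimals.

-0.023961

m-sum 0 ✓  L=10 even ✓  1≤5≤5 ✓
Π(2lᵢ+1) = 5×7×11 = 385
triangle coeff Δ(2,3,5) = 1/2310
Σ_t [0,0]: t=0:+1/144 = 1/144
(3j)²=10/231 [(2 3 5; 0 0 0)], sign=-1
Σ_t [0,0]: t=0:+1/17280 = 1/17280
(3j)²=1/2310 [(2 3 5; 2 -3 1)], sign=+1
⇒ 4πI² = 5/693
I = (-1)√(5/693/(4π)) = -0.02396147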